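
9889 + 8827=18716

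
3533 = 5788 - 2255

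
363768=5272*69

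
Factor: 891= 3^4*11^1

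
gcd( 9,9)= 9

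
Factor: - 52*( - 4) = 2^4*13^1  =  208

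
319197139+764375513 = 1083572652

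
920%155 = 145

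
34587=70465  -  35878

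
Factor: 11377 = 31^1* 367^1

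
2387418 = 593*4026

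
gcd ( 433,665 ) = 1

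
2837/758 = 3 + 563/758 = 3.74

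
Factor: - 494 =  - 2^1*13^1*19^1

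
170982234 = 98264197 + 72718037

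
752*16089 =12098928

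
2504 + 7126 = 9630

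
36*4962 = 178632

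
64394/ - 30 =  - 2147+8/15 = -  2146.47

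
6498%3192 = 114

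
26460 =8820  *3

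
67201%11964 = 7381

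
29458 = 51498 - 22040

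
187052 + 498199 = 685251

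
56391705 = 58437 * 965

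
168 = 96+72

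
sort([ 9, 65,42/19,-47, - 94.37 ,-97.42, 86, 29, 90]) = [  -  97.42, - 94.37,-47,42/19,9, 29,65,86,90]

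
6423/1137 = 5 + 246/379 =5.65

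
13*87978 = 1143714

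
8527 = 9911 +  - 1384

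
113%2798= 113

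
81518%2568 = 1910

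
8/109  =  8/109  =  0.07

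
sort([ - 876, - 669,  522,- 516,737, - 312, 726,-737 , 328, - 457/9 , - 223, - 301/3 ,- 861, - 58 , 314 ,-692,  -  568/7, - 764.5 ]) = [ - 876, - 861, - 764.5,- 737, -692, - 669,-516 ,-312, - 223,  -  301/3,-568/7,  -  58 , - 457/9, 314 , 328 , 522, 726,737]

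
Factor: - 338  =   -2^1*13^2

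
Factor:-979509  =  -3^1*326503^1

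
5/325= 1/65 = 0.02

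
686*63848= 43799728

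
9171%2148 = 579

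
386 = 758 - 372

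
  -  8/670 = - 4/335 = - 0.01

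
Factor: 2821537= 2821537^1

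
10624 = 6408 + 4216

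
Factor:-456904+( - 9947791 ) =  - 10404695 = - 5^1*7^1*53^1*71^1*79^1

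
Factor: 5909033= 13^1*454541^1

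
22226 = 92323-70097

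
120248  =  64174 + 56074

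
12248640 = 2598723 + 9649917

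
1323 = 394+929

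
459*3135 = 1438965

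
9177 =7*1311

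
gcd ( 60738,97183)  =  1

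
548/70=274/35 = 7.83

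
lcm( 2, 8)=8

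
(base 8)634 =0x19c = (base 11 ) 345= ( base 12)2A4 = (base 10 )412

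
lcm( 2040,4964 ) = 148920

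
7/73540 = 7/73540=0.00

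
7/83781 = 7/83781= 0.00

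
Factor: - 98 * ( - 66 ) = 2^2*3^1 * 7^2 * 11^1 = 6468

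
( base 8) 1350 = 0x2E8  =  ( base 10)744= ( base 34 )lu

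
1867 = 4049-2182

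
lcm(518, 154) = 5698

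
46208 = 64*722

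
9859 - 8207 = 1652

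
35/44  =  35/44 = 0.80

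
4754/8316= 2377/4158 = 0.57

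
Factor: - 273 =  - 3^1 * 7^1 * 13^1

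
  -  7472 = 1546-9018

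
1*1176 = 1176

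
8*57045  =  456360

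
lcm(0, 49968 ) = 0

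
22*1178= 25916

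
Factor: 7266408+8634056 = 2^4*993779^1=15900464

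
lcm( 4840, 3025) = 24200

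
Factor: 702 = 2^1*3^3*13^1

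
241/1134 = 241/1134  =  0.21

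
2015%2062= 2015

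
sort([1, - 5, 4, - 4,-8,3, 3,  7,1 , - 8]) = [ - 8, - 8, -5, - 4, 1,1,3, 3, 4, 7] 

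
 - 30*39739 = -1192170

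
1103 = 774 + 329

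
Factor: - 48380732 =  - 2^2 *53^1 *228211^1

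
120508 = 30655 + 89853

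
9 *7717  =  69453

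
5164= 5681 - 517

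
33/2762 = 33/2762 = 0.01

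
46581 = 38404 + 8177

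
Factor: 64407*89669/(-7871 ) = -5775311283/7871 = - 3^1*7^1* 17^( - 1 )*463^ (  -  1 ) * 3067^1*89669^1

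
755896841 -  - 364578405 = 1120475246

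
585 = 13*45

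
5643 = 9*627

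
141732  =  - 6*( - 23622)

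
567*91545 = 51906015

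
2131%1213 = 918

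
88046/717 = 88046/717=122.80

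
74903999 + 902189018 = 977093017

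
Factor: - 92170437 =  - 3^1 * 1523^1 * 20173^1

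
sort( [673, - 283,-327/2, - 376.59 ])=[ - 376.59,- 283, - 327/2,673]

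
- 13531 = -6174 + -7357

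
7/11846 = 7/11846 = 0.00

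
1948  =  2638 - 690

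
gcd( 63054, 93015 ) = 9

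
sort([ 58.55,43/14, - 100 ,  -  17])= [ - 100, - 17,  43/14, 58.55 ] 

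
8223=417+7806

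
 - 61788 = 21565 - 83353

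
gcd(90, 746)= 2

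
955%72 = 19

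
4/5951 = 4/5951 = 0.00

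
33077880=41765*792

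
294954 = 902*327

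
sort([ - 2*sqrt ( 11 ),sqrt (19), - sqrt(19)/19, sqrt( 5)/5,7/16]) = [ - 2*sqrt( 11), - sqrt( 19)/19,  7/16,  sqrt(5 ) /5,sqrt(19)]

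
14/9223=14/9223 = 0.00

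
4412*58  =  255896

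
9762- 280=9482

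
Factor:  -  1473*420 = -2^2 * 3^2*5^1*7^1*491^1 = - 618660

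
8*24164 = 193312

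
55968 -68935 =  - 12967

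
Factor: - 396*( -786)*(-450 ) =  - 2^4*3^5*5^2*11^1*131^1 = - 140065200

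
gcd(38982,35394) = 6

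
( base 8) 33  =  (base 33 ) R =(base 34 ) r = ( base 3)1000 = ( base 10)27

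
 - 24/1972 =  - 6/493= - 0.01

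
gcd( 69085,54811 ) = 1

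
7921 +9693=17614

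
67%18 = 13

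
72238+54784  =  127022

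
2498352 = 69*36208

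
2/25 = 2/25 = 0.08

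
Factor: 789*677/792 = 178051/264=2^(  -  3)*3^( - 1 )*11^( - 1 )*263^1 * 677^1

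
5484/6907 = 5484/6907  =  0.79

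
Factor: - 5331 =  - 3^1*1777^1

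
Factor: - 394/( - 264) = 197/132 = 2^ ( - 2)*3^( -1 )*11^( - 1)*197^1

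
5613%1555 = 948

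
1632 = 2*816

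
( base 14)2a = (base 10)38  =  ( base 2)100110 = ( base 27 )1b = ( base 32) 16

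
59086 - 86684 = - 27598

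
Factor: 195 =3^1 * 5^1*13^1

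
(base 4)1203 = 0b1100011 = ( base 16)63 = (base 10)99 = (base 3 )10200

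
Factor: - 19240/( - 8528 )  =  2^( - 1 )*5^1*37^1*41^( - 1 ) = 185/82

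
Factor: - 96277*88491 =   -  8519648007=- 3^1 * 13^1*43^1*2239^1*2269^1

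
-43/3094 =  - 43/3094  =  - 0.01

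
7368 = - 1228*( - 6)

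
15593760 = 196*79560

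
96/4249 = 96/4249 = 0.02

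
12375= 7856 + 4519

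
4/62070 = 2/31035 =0.00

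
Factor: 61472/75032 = 2^2*17^1*83^( - 1 ) =68/83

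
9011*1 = 9011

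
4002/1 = 4002 =4002.00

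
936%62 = 6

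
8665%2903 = 2859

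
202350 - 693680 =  - 491330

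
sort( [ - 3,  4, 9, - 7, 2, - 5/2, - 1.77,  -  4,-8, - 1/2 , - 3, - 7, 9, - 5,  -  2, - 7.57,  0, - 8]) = [  -  8,  -  8, - 7.57, - 7,-7  , - 5, - 4, - 3, - 3, - 5/2,- 2, - 1.77,-1/2,0,  2,  4, 9,9]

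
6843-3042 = 3801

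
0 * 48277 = 0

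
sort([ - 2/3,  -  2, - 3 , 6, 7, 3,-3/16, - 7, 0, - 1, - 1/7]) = [ - 7,-3,  -  2, - 1,-2/3, - 3/16,- 1/7,0, 3,6, 7]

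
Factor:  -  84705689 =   -  373^1*227093^1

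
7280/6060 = 1+61/303 = 1.20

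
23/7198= 23/7198=0.00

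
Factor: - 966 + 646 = - 2^6* 5^1 = - 320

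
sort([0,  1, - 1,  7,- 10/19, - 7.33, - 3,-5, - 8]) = [-8, -7.33,-5, - 3, - 1,  -  10/19, 0, 1,7]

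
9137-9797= - 660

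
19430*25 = 485750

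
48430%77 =74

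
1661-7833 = - 6172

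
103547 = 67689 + 35858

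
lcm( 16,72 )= 144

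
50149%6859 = 2136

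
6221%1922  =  455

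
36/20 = 1  +  4/5 = 1.80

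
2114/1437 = 1+677/1437 = 1.47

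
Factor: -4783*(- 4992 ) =23876736 = 2^7*3^1*13^1*4783^1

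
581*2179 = 1265999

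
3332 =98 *34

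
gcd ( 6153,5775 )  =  21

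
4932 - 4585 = 347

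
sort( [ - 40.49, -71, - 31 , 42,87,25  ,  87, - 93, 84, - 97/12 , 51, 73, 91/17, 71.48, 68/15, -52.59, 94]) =[ - 93,-71,- 52.59 , - 40.49, - 31,  -  97/12,68/15 , 91/17,  25,42, 51,71.48, 73, 84,87,87,94 ] 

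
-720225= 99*(-7275 ) 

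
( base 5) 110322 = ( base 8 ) 7375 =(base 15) 120c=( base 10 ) 3837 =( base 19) abi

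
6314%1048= 26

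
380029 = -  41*(- 9269 ) 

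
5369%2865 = 2504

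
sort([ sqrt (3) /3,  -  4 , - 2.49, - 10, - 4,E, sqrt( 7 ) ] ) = [ - 10, - 4,-4, - 2.49, sqrt(3) /3, sqrt (7),E ]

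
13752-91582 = - 77830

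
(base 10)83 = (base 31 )2l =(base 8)123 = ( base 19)47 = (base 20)43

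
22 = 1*22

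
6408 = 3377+3031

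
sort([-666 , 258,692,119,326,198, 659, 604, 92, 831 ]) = [ - 666, 92,119,198, 258, 326, 604,659,692, 831]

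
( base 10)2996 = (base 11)2284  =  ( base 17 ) A64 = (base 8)5664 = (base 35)2FL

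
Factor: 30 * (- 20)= - 600 = - 2^3* 3^1 * 5^2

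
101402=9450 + 91952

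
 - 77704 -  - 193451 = 115747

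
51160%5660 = 220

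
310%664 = 310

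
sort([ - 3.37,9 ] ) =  [ - 3.37, 9]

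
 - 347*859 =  -298073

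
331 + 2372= 2703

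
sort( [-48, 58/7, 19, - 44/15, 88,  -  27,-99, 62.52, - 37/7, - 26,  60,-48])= [-99,-48, - 48,-27, - 26, - 37/7,-44/15 , 58/7,19,  60,62.52, 88 ]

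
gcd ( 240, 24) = 24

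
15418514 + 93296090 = 108714604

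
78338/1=78338 = 78338.00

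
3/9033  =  1/3011 = 0.00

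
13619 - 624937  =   - 611318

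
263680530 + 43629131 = 307309661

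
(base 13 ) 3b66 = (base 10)8534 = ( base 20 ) 116e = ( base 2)10000101010110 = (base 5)233114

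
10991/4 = 10991/4  =  2747.75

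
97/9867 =97/9867 = 0.01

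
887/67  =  13 + 16/67 = 13.24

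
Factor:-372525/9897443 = - 3^1*5^2*131^ ( -1 )*4967^1*75553^ ( - 1)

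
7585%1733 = 653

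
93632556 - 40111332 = 53521224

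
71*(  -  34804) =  - 2471084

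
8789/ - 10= - 879 + 1/10 = - 878.90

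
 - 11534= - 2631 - 8903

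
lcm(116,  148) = 4292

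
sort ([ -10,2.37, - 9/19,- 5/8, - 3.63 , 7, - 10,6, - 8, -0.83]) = [ - 10, - 10, - 8, - 3.63, - 0.83, - 5/8,  -  9/19, 2.37,6,7 ] 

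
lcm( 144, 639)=10224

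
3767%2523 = 1244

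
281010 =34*8265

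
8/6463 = 8/6463=0.00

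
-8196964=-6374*1286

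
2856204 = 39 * 73236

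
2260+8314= 10574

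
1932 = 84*23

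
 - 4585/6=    - 765  +  5/6 = - 764.17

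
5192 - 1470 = 3722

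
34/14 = 17/7 = 2.43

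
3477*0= 0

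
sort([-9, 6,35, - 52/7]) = [ -9, - 52/7, 6,35] 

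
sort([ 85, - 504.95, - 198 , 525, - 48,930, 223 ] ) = [ - 504.95,  -  198, - 48, 85,223,525,  930] 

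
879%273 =60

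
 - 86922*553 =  - 48067866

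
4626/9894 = 771/1649 = 0.47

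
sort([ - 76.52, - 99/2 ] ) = [-76.52, - 99/2 ]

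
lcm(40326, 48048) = 2258256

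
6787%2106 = 469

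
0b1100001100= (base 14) 3DA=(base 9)1056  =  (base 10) 780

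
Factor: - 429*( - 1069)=3^1*11^1*13^1*1069^1=458601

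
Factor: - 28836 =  - 2^2*3^4*89^1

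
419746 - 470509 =- 50763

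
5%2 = 1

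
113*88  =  9944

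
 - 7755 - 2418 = - 10173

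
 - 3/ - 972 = 1/324 = 0.00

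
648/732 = 54/61 = 0.89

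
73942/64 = 36971/32  =  1155.34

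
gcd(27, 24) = 3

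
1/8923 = 1/8923 = 0.00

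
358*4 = 1432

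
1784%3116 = 1784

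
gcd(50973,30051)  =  3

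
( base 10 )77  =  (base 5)302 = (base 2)1001101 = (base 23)38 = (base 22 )3b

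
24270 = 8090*3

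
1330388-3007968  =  -1677580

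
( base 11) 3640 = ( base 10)4763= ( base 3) 20112102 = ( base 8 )11233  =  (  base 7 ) 16613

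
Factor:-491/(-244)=2^ (- 2 ) *61^( - 1 )*491^1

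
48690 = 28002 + 20688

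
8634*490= 4230660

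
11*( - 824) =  - 9064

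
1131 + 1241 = 2372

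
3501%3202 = 299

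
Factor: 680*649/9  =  2^3 * 3^( - 2 )*5^1*11^1*17^1*59^1 = 441320/9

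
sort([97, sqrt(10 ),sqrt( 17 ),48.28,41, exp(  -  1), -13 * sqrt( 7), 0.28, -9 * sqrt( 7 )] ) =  [ - 13*sqrt( 7 ), - 9*sqrt(7 ),0.28, exp( - 1 ),sqrt(10 ),sqrt( 17), 41 , 48.28, 97] 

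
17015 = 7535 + 9480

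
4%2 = 0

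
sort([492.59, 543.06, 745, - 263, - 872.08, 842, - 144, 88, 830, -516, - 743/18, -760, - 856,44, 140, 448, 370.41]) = [-872.08,  -  856, -760,  -  516,- 263, -144, -743/18, 44,88, 140,370.41, 448,492.59, 543.06, 745, 830,842]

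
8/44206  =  4/22103 = 0.00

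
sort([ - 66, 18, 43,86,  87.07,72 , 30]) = [ - 66, 18, 30, 43,  72 , 86,87.07 ] 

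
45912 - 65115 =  - 19203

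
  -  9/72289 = -9/72289  =  - 0.00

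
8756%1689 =311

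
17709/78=5903/26 = 227.04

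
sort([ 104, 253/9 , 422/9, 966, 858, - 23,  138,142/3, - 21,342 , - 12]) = [ - 23, - 21, - 12, 253/9,422/9, 142/3, 104,138,342,858,966 ] 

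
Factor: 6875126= 2^1*41^1*83843^1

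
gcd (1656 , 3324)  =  12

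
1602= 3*534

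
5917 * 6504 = 38484168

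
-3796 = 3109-6905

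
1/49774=1/49774= 0.00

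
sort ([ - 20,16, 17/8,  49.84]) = [ - 20, 17/8,16,49.84] 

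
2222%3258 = 2222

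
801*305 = 244305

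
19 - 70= -51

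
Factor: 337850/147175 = 466/203 = 2^1*7^(-1) * 29^( - 1)*233^1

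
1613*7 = 11291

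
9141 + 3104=12245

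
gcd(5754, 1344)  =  42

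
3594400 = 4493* 800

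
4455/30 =297/2 = 148.50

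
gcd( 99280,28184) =8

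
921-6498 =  - 5577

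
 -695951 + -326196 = -1022147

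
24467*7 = 171269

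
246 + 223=469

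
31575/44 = 717  +  27/44 = 717.61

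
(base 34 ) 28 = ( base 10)76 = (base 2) 1001100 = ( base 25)31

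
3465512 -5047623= -1582111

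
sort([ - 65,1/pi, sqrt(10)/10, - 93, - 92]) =[ - 93,  -  92,  -  65,sqrt(10)/10, 1/pi ]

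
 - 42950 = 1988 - 44938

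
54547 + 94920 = 149467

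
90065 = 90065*1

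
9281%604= 221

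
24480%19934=4546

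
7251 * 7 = 50757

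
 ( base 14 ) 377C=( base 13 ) 4563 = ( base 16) 25F2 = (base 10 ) 9714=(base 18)1BHC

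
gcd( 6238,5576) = 2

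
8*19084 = 152672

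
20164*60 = 1209840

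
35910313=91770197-55859884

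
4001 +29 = 4030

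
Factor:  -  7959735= - 3^3 * 5^1*7^1*8423^1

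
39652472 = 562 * 70556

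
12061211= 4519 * 2669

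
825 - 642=183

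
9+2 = 11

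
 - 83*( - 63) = 5229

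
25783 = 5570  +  20213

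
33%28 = 5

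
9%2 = 1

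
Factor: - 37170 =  - 2^1*3^2*5^1*7^1*59^1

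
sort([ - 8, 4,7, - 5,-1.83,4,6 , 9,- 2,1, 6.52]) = [-8, - 5 ,  -  2, - 1.83,1 , 4,4, 6,6.52,7,  9]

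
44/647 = 44/647 = 0.07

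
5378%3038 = 2340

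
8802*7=61614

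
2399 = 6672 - 4273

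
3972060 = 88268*45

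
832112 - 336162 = 495950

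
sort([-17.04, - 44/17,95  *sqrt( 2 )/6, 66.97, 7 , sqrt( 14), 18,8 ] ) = [ - 17.04, - 44/17, sqrt (14), 7 , 8, 18, 95*sqrt ( 2 )/6,66.97 ]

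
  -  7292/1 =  - 7292 = - 7292.00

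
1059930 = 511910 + 548020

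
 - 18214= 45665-63879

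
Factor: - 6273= - 3^2 * 17^1*41^1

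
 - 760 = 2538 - 3298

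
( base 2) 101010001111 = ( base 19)795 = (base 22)5CJ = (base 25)483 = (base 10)2703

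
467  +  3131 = 3598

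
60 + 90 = 150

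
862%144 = 142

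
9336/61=9336/61 = 153.05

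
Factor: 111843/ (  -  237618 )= - 2^( - 1)* 17^2*307^( - 1 ) = - 289/614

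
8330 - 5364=2966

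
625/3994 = 625/3994 = 0.16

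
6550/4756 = 3275/2378 = 1.38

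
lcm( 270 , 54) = 270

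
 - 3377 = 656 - 4033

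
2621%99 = 47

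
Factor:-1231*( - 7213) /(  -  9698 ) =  - 8879203/9698 = -2^( - 1 )*13^( - 1 )*373^(-1) * 1231^1*7213^1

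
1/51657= 1/51657= 0.00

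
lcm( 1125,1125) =1125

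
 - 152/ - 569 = 152/569 = 0.27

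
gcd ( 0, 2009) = 2009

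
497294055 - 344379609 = 152914446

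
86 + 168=254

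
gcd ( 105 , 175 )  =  35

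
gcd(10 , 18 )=2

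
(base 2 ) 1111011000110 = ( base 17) 1A47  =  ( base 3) 101210210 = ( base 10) 7878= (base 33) 77o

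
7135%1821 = 1672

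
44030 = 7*6290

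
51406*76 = 3906856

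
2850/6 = 475 = 475.00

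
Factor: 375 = 3^1 * 5^3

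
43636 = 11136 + 32500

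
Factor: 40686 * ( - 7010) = -2^2*3^1*5^1*701^1*6781^1 = -285208860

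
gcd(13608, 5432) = 56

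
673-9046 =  - 8373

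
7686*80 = 614880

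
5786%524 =22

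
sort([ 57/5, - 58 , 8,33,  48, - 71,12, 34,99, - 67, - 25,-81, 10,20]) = [-81, - 71,-67, - 58, - 25,8, 10,57/5,  12, 20,33,34,  48, 99 ]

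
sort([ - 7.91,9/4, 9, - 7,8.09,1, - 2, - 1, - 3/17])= [ - 7.91,-7, - 2, - 1, - 3/17,1,9/4, 8.09, 9]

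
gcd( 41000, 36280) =40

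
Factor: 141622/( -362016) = -2^ ( - 4)*3^(-3)*13^2= - 169/432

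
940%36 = 4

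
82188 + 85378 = 167566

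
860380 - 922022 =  - 61642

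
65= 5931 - 5866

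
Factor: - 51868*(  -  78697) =2^2*12967^1*78697^1=4081855996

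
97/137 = 97/137 =0.71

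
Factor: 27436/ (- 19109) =-2^2 *19^3*97^( - 1 )*197^( - 1)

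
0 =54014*0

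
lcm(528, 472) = 31152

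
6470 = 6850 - 380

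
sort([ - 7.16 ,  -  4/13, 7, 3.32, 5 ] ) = [ - 7.16, - 4/13,3.32, 5, 7 ]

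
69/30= 23/10 = 2.30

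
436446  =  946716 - 510270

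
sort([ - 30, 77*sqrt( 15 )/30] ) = [-30,77*sqrt(15)/30 ] 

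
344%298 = 46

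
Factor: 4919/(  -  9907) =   -  4919^1*9907^( - 1 ) 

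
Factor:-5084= - 2^2 * 31^1*41^1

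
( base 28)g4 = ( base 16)1C4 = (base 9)552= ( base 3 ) 121202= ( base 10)452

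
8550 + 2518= 11068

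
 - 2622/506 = - 57/11 = - 5.18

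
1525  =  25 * 61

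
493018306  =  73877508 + 419140798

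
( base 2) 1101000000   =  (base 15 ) 3A7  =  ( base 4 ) 31000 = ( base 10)832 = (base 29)sk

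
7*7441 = 52087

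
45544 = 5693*8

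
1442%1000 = 442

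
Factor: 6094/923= 2^1*11^1 * 13^( - 1)*  71^(-1)*277^1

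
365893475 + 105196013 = 471089488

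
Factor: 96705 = 3^2*5^1*7^1*307^1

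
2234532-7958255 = -5723723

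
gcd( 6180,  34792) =4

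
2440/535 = 488/107 =4.56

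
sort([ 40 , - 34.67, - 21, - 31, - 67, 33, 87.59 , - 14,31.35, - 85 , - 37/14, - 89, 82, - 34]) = [ - 89, - 85 ,-67, - 34.67, - 34,  -  31 ,  -  21, - 14, - 37/14,31.35, 33  ,  40, 82,87.59]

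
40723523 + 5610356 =46333879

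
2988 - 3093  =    -  105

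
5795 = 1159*5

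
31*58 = 1798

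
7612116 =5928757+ 1683359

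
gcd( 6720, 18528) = 96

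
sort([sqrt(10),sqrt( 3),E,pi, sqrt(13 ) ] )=[sqrt(3 ), E, pi, sqrt( 10),  sqrt ( 13) ] 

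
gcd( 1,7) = 1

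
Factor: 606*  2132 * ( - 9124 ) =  - 11788135008  =  - 2^5 * 3^1*13^1 *41^1 * 101^1*2281^1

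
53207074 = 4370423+48836651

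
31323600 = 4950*6328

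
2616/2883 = 872/961 = 0.91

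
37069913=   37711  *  983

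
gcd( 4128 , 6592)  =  32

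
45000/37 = 1216 +8/37 = 1216.22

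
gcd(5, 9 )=1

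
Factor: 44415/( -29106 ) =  - 235/154 = - 2^(  -  1)*5^1*7^(  -  1)*11^(-1)*47^1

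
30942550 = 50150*617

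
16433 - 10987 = 5446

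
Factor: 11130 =2^1*3^1 * 5^1*7^1*53^1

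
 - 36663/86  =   - 427+ 59/86 = - 426.31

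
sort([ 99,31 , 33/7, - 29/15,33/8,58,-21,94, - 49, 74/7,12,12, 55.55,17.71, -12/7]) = [ - 49, -21,  -  29/15, - 12/7,33/8, 33/7,74/7,12,12, 17.71,31, 55.55,58,94, 99 ]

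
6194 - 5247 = 947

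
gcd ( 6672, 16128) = 48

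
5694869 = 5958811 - 263942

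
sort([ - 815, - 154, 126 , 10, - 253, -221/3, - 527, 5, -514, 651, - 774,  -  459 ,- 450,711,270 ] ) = [ - 815,-774, - 527, -514, - 459,  -  450, - 253,-154,-221/3, 5, 10,126,270, 651, 711]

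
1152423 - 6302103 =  - 5149680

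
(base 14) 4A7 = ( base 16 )3a3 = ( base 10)931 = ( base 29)133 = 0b1110100011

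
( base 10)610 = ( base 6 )2454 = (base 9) 747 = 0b1001100010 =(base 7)1531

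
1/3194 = 1/3194 = 0.00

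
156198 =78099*2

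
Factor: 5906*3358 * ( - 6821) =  - 2^2*19^1*23^1 * 73^1*359^1*2953^1  =  -135276445708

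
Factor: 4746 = 2^1*3^1*7^1*113^1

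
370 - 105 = 265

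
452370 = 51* 8870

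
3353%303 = 20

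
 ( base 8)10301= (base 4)1003001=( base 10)4289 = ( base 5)114124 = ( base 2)1000011000001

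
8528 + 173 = 8701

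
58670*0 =0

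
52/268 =13/67 = 0.19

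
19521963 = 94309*207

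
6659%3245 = 169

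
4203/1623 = 2+319/541= 2.59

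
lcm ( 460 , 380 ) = 8740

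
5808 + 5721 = 11529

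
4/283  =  4/283 = 0.01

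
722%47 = 17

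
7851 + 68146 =75997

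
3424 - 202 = 3222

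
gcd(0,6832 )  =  6832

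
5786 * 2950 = 17068700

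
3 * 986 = 2958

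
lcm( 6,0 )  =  0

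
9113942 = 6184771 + 2929171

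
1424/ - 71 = - 1424/71 = - 20.06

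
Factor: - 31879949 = - 157^1 * 203057^1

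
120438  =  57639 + 62799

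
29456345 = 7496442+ 21959903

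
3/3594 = 1/1198 =0.00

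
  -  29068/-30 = 968 + 14/15 = 968.93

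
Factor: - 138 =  - 2^1*3^1*23^1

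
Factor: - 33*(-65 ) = 2145=3^1*5^1*11^1*13^1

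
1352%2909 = 1352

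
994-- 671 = 1665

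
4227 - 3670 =557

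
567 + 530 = 1097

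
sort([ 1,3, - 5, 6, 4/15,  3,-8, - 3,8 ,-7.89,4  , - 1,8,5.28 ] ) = [ - 8,  -  7.89, - 5, - 3,-1, 4/15, 1,3,3,4 , 5.28,6, 8,  8 ]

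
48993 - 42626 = 6367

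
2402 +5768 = 8170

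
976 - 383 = 593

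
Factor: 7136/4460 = 8/5 = 2^3*5^( - 1)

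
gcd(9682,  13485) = 1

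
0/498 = 0 = 0.00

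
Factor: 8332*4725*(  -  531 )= - 20904779700=- 2^2*3^5*5^2  *  7^1*59^1 * 2083^1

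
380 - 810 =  - 430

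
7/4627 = 1/661  =  0.00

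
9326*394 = 3674444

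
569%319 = 250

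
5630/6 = 938+1/3 = 938.33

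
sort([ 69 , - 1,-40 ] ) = [-40 , - 1, 69 ]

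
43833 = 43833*1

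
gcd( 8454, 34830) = 6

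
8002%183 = 133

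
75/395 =15/79=0.19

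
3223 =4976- 1753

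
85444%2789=1774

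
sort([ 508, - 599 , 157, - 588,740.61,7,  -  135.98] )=[ - 599, - 588, - 135.98, 7,157,508,740.61]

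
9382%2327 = 74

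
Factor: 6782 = 2^1*3391^1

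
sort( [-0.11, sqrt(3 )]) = [ - 0.11, sqrt(3 ) ] 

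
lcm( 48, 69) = 1104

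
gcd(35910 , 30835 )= 35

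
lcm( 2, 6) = 6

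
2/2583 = 2/2583 = 0.00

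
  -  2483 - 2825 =-5308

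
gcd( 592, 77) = 1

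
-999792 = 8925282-9925074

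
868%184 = 132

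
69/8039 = 69/8039 = 0.01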